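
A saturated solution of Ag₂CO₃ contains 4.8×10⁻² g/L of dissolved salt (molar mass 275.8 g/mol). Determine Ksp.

Molar solubility s = (4.8×10⁻² g/L) / (275.8 g/mol) = 1.740×10⁻⁴ mol/L
Ag₂CO₃(s) ⇌ 2 Ag⁺(aq) + CO₃²⁻(aq)
For each mole of Ag₂CO₃ that dissolves per liter, [Ag⁺] = 2s and [CO₃²⁻] = s; let s denote this solubility.
Ksp = [Ag⁺]^2[CO₃²⁻] = (2s)^2 · s = 4s^3
Ksp = 4 × (1.740×10⁻⁴)^3 = 2.1×10⁻¹¹

Ksp = 2.1×10⁻¹¹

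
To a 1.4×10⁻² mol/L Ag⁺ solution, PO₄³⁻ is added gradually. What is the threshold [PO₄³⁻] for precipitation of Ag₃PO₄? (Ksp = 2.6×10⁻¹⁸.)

Each salt precipitates once Q = Ksp for that salt.
Ag₃PO₄(s) ⇌ 3 Ag⁺(aq) + PO₄³⁻(aq)
Ksp = [Ag⁺]^3[PO₄³⁻] = [PO₄³⁻](1.4×10⁻²)^3
[PO₄³⁻] = 2.6×10⁻¹⁸ / (1.4×10⁻²)^3 = 9.5×10⁻¹³
[PO₄³⁻] = 9.5×10⁻¹³ mol/L

9.5×10⁻¹³ M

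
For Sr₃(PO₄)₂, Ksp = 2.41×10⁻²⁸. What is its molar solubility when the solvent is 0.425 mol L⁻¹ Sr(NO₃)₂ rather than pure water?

Sr₃(PO₄)₂(s) ⇌ 3 Sr²⁺(aq) + 2 PO₄³⁻(aq)
With Sr²⁺ already at 0.425 mol L⁻¹ and s small, take [Sr²⁺] ≈ 0.425 mol L⁻¹ and [PO₄³⁻] = 2s.
Ksp = [Sr²⁺]^3[PO₄³⁻]^2 = (0.425)^3(2s)^2
(2s)^2 = 2.41×10⁻²⁸ / (0.425)^3 = 3.14×10⁻²⁷
s = 2.80×10⁻¹⁴ mol L⁻¹

2.80×10⁻¹⁴ M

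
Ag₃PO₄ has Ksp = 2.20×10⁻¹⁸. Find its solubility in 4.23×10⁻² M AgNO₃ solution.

Ag₃PO₄(s) ⇌ 3 Ag⁺(aq) + PO₄³⁻(aq)
With Ag⁺ already at 4.23×10⁻² M and s small, take [Ag⁺] ≈ 4.23×10⁻² M and [PO₄³⁻] = s.
Ksp = [Ag⁺]^3[PO₄³⁻] = (4.23×10⁻²)^3s
s = 2.20×10⁻¹⁸ / (4.23×10⁻²)^3 = 2.91×10⁻¹⁴
s = 2.91×10⁻¹⁴ M

2.91×10⁻¹⁴ M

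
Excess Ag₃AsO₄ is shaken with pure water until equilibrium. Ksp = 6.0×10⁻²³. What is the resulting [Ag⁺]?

Ag₃AsO₄(s) ⇌ 3 Ag⁺(aq) + AsO₄³⁻(aq)
With molar solubility s: [Ag⁺] = 3s, [AsO₄³⁻] = s.
Ksp = [Ag⁺]^3[AsO₄³⁻] = (3s)^3 · s = 27s^4 = 6.0×10⁻²³
s = 1.2×10⁻⁶ M
[Ag⁺] = 3s = 3.7×10⁻⁶ M

3.7×10⁻⁶ M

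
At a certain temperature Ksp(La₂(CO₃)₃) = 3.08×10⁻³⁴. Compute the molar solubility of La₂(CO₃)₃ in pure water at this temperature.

7.78×10⁻⁸ M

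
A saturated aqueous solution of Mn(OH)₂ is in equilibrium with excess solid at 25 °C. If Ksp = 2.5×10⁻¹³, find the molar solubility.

Mn(OH)₂(s) ⇌ Mn²⁺(aq) + 2 OH⁻(aq)
For each mole of Mn(OH)₂ that dissolves per liter, [Mn²⁺] = s and [OH⁻] = 2s; let s denote this solubility.
Ksp = [Mn²⁺][OH⁻]^2 = s · (2s)^2 = 4s^3
4s^3 = 2.5×10⁻¹³  ⇒  s^3 = 6.3×10⁻¹⁴
s = (6.3×10⁻¹⁴)^(1/3) = 4.0×10⁻⁵ M

4.0×10⁻⁵ M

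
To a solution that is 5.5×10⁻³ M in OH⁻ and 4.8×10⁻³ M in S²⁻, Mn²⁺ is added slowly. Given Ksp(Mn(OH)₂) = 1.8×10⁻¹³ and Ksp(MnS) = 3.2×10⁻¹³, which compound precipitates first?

MnS

A salt starts to precipitate once the ion product Q reaches its Ksp.
For Mn(OH)₂: [Mn²⁺] = (Ksp/[OH⁻]^2) = 6.0×10⁻⁹ M
For MnS: [Mn²⁺] = (Ksp/[S²⁻]) = 6.7×10⁻¹¹ M
Since MnS needs less Mn²⁺ to reach saturation, it precipitates first.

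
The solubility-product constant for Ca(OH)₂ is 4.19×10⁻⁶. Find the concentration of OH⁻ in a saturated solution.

Ca(OH)₂(s) ⇌ Ca²⁺(aq) + 2 OH⁻(aq)
For each mole of Ca(OH)₂ that dissolves per liter, [Ca²⁺] = s and [OH⁻] = 2s; let s denote this solubility.
Ksp = [Ca²⁺][OH⁻]^2 = s · (2s)^2 = 4s^3 = 4.19×10⁻⁶
s = 1.02×10⁻² mol L⁻¹
[OH⁻] = 2s = 2.03×10⁻² mol L⁻¹

2.03×10⁻² M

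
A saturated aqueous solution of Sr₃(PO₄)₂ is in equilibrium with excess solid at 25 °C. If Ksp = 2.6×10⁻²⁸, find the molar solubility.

1.2×10⁻⁶ M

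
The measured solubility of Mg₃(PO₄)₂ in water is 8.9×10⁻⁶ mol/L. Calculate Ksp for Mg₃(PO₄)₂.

Ksp = 6.0×10⁻²⁴

Mg₃(PO₄)₂(s) ⇌ 3 Mg²⁺(aq) + 2 PO₄³⁻(aq)
With molar solubility s: [Mg²⁺] = 3s, [PO₄³⁻] = 2s.
Ksp = [Mg²⁺]^3[PO₄³⁻]^2 = (3s)^3 · (2s)^2 = 108s^5
Ksp = 108 × (8.9×10⁻⁶)^5 = 6.0×10⁻²⁴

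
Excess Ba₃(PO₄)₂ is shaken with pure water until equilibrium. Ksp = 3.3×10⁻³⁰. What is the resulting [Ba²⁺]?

Ba₃(PO₄)₂(s) ⇌ 3 Ba²⁺(aq) + 2 PO₄³⁻(aq)
Let s be the molar solubility. Then [Ba²⁺] = 3s and [PO₄³⁻] = 2s.
Ksp = [Ba²⁺]^3[PO₄³⁻]^2 = (3s)^3 · (2s)^2 = 108s^5 = 3.3×10⁻³⁰
s = 5.0×10⁻⁷ mol/L
[Ba²⁺] = 3s = 1.5×10⁻⁶ mol/L

1.5×10⁻⁶ M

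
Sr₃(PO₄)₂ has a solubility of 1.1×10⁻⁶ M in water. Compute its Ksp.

Ksp = 1.7×10⁻²⁸

Sr₃(PO₄)₂(s) ⇌ 3 Sr²⁺(aq) + 2 PO₄³⁻(aq)
Let s be the molar solubility. Then [Sr²⁺] = 3s and [PO₄³⁻] = 2s.
Ksp = [Sr²⁺]^3[PO₄³⁻]^2 = (3s)^3 · (2s)^2 = 108s^5
Ksp = 108 × (1.1×10⁻⁶)^5 = 1.7×10⁻²⁸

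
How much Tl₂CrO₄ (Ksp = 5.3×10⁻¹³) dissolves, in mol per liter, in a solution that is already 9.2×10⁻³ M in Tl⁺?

6.3×10⁻⁹ M

Tl₂CrO₄(s) ⇌ 2 Tl⁺(aq) + CrO₄²⁻(aq)
Let s be the solubility of Tl₂CrO₄ here. The common ion gives [Tl⁺] ≈ 9.2×10⁻³ M, and [CrO₄²⁻] = s.
Ksp = [Tl⁺]^2[CrO₄²⁻] = (9.2×10⁻³)^2s
s = 5.3×10⁻¹³ / (9.2×10⁻³)^2 = 6.3×10⁻⁹
s = 6.3×10⁻⁹ M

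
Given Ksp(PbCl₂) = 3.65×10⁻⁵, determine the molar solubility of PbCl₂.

2.09×10⁻² M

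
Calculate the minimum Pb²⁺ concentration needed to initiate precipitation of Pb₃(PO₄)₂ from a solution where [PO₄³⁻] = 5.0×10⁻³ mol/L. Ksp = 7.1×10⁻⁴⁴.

The threshold for precipitation is Q = Ksp.
Pb₃(PO₄)₂(s) ⇌ 3 Pb²⁺(aq) + 2 PO₄³⁻(aq)
Ksp = [Pb²⁺]^3[PO₄³⁻]^2 = [Pb²⁺]^3(5.0×10⁻³)^2
[Pb²⁺]^3 = 7.1×10⁻⁴⁴ / (5.0×10⁻³)^2 = 2.8×10⁻³⁹
[Pb²⁺] = 1.4×10⁻¹³ mol/L

1.4×10⁻¹³ M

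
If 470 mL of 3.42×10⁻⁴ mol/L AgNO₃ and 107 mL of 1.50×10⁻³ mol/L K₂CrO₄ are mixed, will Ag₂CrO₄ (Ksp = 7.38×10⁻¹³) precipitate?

Yes

Total volume after mixing = 470 + 107 = 577 mL.
[Ag⁺] = (3.42×10⁻⁴)(470)/577 = 2.79×10⁻⁴ mol/L
[CrO₄²⁻] = (1.50×10⁻³)(107)/577 = 2.78×10⁻⁴ mol/L
Q = [Ag⁺]^2[CrO₄²⁻] = 2.16×10⁻¹¹
Because Q > Ksp (2.16×10⁻¹¹ vs 7.38×10⁻¹³), a precipitate of Ag₂CrO₄ forms.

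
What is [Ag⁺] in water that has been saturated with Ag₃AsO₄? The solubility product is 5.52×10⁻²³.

Ag₃AsO₄(s) ⇌ 3 Ag⁺(aq) + AsO₄³⁻(aq)
For each mole of Ag₃AsO₄ that dissolves per liter, [Ag⁺] = 3s and [AsO₄³⁻] = s; let s denote this solubility.
Ksp = [Ag⁺]^3[AsO₄³⁻] = (3s)^3 · s = 27s^4 = 5.52×10⁻²³
s = 1.20×10⁻⁶ M
[Ag⁺] = 3s = 3.59×10⁻⁶ M

3.59×10⁻⁶ M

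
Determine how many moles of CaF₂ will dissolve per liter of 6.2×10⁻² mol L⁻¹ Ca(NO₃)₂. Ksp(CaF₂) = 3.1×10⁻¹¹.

1.1×10⁻⁵ M

CaF₂(s) ⇌ Ca²⁺(aq) + 2 F⁻(aq)
Ca²⁺ is already present at 6.2×10⁻² mol L⁻¹. If s mol/L of CaF₂ dissolves, [F⁻] = 2s while [Ca²⁺] ≈ 6.2×10⁻² mol L⁻¹.
Ksp = [Ca²⁺][F⁻]^2 = (6.2×10⁻²)(2s)^2
(2s)^2 = 3.1×10⁻¹¹ / (6.2×10⁻²) = 5.0×10⁻¹⁰
s = 1.1×10⁻⁵ mol L⁻¹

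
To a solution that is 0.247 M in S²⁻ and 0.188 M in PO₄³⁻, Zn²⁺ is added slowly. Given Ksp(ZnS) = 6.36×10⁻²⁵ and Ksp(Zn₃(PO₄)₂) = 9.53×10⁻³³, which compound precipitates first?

ZnS

A salt starts to precipitate once the ion product Q reaches its Ksp.
For ZnS: [Zn²⁺] = (Ksp/[S²⁻]) = 2.57×10⁻²⁴ M
For Zn₃(PO₄)₂: [Zn²⁺] = (Ksp/[PO₄³⁻]^2)^(1/3) = 6.46×10⁻¹¹ M
Since ZnS needs less Zn²⁺ to reach saturation, it precipitates first.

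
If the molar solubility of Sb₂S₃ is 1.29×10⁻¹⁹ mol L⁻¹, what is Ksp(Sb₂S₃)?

Ksp = 3.86×10⁻⁹³

Sb₂S₃(s) ⇌ 2 Sb³⁺(aq) + 3 S²⁻(aq)
If s mol/L of Sb₂S₃ dissolves, [Sb³⁺] = 2s and [S²⁻] = 3s.
Ksp = [Sb³⁺]^2[S²⁻]^3 = (2s)^2 · (3s)^3 = 108s^5
Ksp = 108 × (1.29×10⁻¹⁹)^5 = 3.86×10⁻⁹³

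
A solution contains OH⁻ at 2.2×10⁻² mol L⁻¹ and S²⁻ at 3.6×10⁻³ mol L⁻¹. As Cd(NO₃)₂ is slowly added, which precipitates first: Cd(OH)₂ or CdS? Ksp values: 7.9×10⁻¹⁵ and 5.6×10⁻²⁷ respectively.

CdS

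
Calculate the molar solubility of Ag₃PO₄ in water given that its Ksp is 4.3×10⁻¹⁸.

Ag₃PO₄(s) ⇌ 3 Ag⁺(aq) + PO₄³⁻(aq)
Let s be the molar solubility. Then [Ag⁺] = 3s and [PO₄³⁻] = s.
Ksp = [Ag⁺]^3[PO₄³⁻] = (3s)^3 · s = 27s^4
27s^4 = 4.3×10⁻¹⁸  ⇒  s^4 = 1.6×10⁻¹⁹
s = (1.6×10⁻¹⁹)^(1/4) = 2.0×10⁻⁵ M

2.0×10⁻⁵ M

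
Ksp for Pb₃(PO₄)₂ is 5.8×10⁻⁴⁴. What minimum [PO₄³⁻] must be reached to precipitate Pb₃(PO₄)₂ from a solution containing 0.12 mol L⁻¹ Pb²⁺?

5.8×10⁻²¹ M

Each salt precipitates once Q = Ksp for that salt.
Pb₃(PO₄)₂(s) ⇌ 3 Pb²⁺(aq) + 2 PO₄³⁻(aq)
Ksp = [Pb²⁺]^3[PO₄³⁻]^2 = [PO₄³⁻]^2(0.12)^3
[PO₄³⁻]^2 = 5.8×10⁻⁴⁴ / (0.12)^3 = 3.4×10⁻⁴¹
[PO₄³⁻] = 5.8×10⁻²¹ mol L⁻¹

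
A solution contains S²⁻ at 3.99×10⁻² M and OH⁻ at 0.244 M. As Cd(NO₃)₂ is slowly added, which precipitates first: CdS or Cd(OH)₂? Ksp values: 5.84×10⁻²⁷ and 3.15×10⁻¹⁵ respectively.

CdS

Each salt precipitates once Q = Ksp for that salt.
For CdS: [Cd²⁺] = (Ksp/[S²⁻]) = 1.46×10⁻²⁵ M
For Cd(OH)₂: [Cd²⁺] = (Ksp/[OH⁻]^2) = 5.29×10⁻¹⁴ M
Since CdS needs less Cd²⁺ to reach saturation, it precipitates first.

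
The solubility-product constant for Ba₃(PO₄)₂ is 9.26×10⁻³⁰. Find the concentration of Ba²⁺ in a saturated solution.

1.84×10⁻⁶ M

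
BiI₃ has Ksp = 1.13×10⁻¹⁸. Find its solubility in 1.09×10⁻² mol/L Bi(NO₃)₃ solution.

BiI₃(s) ⇌ Bi³⁺(aq) + 3 I⁻(aq)
Bi³⁺ is already present at 1.09×10⁻² mol/L. If s mol/L of BiI₃ dissolves, [I⁻] = 3s while [Bi³⁺] ≈ 1.09×10⁻² mol/L.
Ksp = [Bi³⁺][I⁻]^3 = (1.09×10⁻²)(3s)^3
(3s)^3 = 1.13×10⁻¹⁸ / (1.09×10⁻²) = 1.04×10⁻¹⁶
s = 1.57×10⁻⁶ mol/L

1.57×10⁻⁶ M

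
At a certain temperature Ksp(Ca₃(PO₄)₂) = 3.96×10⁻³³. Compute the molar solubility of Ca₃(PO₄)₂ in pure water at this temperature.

Ca₃(PO₄)₂(s) ⇌ 3 Ca²⁺(aq) + 2 PO₄³⁻(aq)
If s mol/L of Ca₃(PO₄)₂ dissolves, [Ca²⁺] = 3s and [PO₄³⁻] = 2s.
Ksp = [Ca²⁺]^3[PO₄³⁻]^2 = (3s)^3 · (2s)^2 = 108s^5
108s^5 = 3.96×10⁻³³  ⇒  s^5 = 3.67×10⁻³⁵
Taking the 5th root, s = 1.30×10⁻⁷ M.

1.30×10⁻⁷ M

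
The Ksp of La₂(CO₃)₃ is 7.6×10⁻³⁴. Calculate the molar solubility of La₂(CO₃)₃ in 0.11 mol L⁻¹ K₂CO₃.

3.8×10⁻¹⁶ M

La₂(CO₃)₃(s) ⇌ 2 La³⁺(aq) + 3 CO₃²⁻(aq)
CO₃²⁻ is already present at 0.11 mol L⁻¹. If s mol/L of La₂(CO₃)₃ dissolves, [La³⁺] = 2s while [CO₃²⁻] ≈ 0.11 mol L⁻¹.
Ksp = [La³⁺]^2[CO₃²⁻]^3 = (2s)^2(0.11)^3
(2s)^2 = 7.6×10⁻³⁴ / (0.11)^3 = 5.7×10⁻³¹
s = 3.8×10⁻¹⁶ mol L⁻¹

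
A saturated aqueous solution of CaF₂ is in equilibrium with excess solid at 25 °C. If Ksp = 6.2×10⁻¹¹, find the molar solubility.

CaF₂(s) ⇌ Ca²⁺(aq) + 2 F⁻(aq)
If s mol/L of CaF₂ dissolves, [Ca²⁺] = s and [F⁻] = 2s.
Ksp = [Ca²⁺][F⁻]^2 = s · (2s)^2 = 4s^3
4s^3 = 6.2×10⁻¹¹  ⇒  s^3 = 1.6×10⁻¹¹
s = 2.5×10⁻⁴ mol/L

2.5×10⁻⁴ M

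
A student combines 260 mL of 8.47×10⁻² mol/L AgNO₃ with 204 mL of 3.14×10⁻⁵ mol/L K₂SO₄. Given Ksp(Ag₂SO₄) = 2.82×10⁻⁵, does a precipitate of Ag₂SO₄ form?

The combined volume is 464 mL.
[Ag⁺] = (8.47×10⁻²)(260)/464 = 4.75×10⁻² mol/L
[SO₄²⁻] = (3.14×10⁻⁵)(204)/464 = 1.38×10⁻⁵ mol/L
Q = [Ag⁺]^2[SO₄²⁻] = 3.11×10⁻⁸
Q < Ksp (3.11×10⁻⁸ vs 2.82×10⁻⁵); the solution remains unsaturated and no precipitate forms.

No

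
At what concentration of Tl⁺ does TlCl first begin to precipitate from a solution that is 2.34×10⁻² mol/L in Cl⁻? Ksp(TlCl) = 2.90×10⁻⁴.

Each salt precipitates once Q = Ksp for that salt.
TlCl(s) ⇌ Tl⁺(aq) + Cl⁻(aq)
Ksp = [Tl⁺][Cl⁻] = [Tl⁺](2.34×10⁻²)
[Tl⁺] = 2.90×10⁻⁴ / (2.34×10⁻²) = 1.24×10⁻²
[Tl⁺] = 1.24×10⁻² mol/L

1.24×10⁻² M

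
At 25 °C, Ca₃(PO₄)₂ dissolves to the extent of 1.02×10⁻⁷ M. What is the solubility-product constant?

Ksp = 1.19×10⁻³³

Ca₃(PO₄)₂(s) ⇌ 3 Ca²⁺(aq) + 2 PO₄³⁻(aq)
Call the molar solubility s, so that [Ca²⁺] = 3s and [PO₄³⁻] = 2s.
Ksp = [Ca²⁺]^3[PO₄³⁻]^2 = (3s)^3 · (2s)^2 = 108s^5
Ksp = 108 × (1.02×10⁻⁷)^5 = 1.19×10⁻³³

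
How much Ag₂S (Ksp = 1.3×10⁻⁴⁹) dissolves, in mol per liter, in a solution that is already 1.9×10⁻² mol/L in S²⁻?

Ag₂S(s) ⇌ 2 Ag⁺(aq) + S²⁻(aq)
S²⁻ is already present at 1.9×10⁻² mol/L. If s mol/L of Ag₂S dissolves, [Ag⁺] = 2s while [S²⁻] ≈ 1.9×10⁻² mol/L.
Ksp = [Ag⁺]^2[S²⁻] = (2s)^2(1.9×10⁻²)
(2s)^2 = 1.3×10⁻⁴⁹ / (1.9×10⁻²) = 6.8×10⁻⁴⁸
s = 1.3×10⁻²⁴ mol/L

1.3×10⁻²⁴ M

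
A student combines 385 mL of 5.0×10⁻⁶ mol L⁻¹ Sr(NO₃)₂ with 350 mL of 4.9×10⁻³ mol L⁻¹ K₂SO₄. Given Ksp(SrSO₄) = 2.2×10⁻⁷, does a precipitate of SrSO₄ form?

Total volume after mixing = 385 + 350 = 735 mL.
[Sr²⁺] = (5.0×10⁻⁶)(385)/735 = 2.6×10⁻⁶ mol L⁻¹
[SO₄²⁻] = (4.9×10⁻³)(350)/735 = 2.3×10⁻³ mol L⁻¹
Q = [Sr²⁺][SO₄²⁻] = 6.1×10⁻⁹
Q < Ksp (6.1×10⁻⁹ vs 2.2×10⁻⁷); the solution remains unsaturated and no precipitate forms.

No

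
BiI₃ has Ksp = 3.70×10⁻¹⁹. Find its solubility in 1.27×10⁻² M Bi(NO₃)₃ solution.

1.03×10⁻⁶ M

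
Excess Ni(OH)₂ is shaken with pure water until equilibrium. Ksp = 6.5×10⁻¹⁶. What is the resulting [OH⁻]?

1.1×10⁻⁵ M

Ni(OH)₂(s) ⇌ Ni²⁺(aq) + 2 OH⁻(aq)
If s mol/L of Ni(OH)₂ dissolves, [Ni²⁺] = s and [OH⁻] = 2s.
Ksp = [Ni²⁺][OH⁻]^2 = s · (2s)^2 = 4s^3 = 6.5×10⁻¹⁶
s = 5.5×10⁻⁶ mol/L
[OH⁻] = 2s = 1.1×10⁻⁵ mol/L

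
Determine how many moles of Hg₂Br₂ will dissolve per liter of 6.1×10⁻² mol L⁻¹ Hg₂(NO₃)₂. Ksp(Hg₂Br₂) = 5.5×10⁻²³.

Hg₂Br₂(s) ⇌ Hg₂²⁺(aq) + 2 Br⁻(aq)
Let s be the solubility of Hg₂Br₂ here. The common ion gives [Hg₂²⁺] ≈ 6.1×10⁻² mol L⁻¹, and [Br⁻] = 2s.
Ksp = [Hg₂²⁺][Br⁻]^2 = (6.1×10⁻²)(2s)^2
(2s)^2 = 5.5×10⁻²³ / (6.1×10⁻²) = 9.0×10⁻²²
s = 1.5×10⁻¹¹ mol L⁻¹

1.5×10⁻¹¹ M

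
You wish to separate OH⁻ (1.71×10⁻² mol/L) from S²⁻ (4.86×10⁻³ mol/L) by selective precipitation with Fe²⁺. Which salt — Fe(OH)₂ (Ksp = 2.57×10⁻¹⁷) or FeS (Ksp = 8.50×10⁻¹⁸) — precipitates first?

FeS

The threshold for precipitation is Q = Ksp.
For Fe(OH)₂: [Fe²⁺] = (Ksp/[OH⁻]^2) = 8.79×10⁻¹⁴ mol/L
For FeS: [Fe²⁺] = (Ksp/[S²⁻]) = 1.75×10⁻¹⁵ mol/L
The smaller threshold [Fe²⁺] is reached first, so FeS precipitates first.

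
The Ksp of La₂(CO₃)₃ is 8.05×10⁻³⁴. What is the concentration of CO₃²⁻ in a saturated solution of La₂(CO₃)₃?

2.83×10⁻⁷ M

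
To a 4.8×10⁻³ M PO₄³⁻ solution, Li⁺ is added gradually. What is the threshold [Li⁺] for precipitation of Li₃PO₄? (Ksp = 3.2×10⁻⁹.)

Precipitation begins when Q = Ksp.
Li₃PO₄(s) ⇌ 3 Li⁺(aq) + PO₄³⁻(aq)
Ksp = [Li⁺]^3[PO₄³⁻] = [Li⁺]^3(4.8×10⁻³)
[Li⁺]^3 = 3.2×10⁻⁹ / (4.8×10⁻³) = 6.7×10⁻⁷
[Li⁺] = 8.7×10⁻³ M

8.7×10⁻³ M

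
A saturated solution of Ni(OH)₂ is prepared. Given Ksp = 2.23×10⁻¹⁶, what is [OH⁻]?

7.64×10⁻⁶ M

Ni(OH)₂(s) ⇌ Ni²⁺(aq) + 2 OH⁻(aq)
If s mol/L of Ni(OH)₂ dissolves, [Ni²⁺] = s and [OH⁻] = 2s.
Ksp = [Ni²⁺][OH⁻]^2 = s · (2s)^2 = 4s^3 = 2.23×10⁻¹⁶
s = 3.82×10⁻⁶ M
[OH⁻] = 2s = 7.64×10⁻⁶ M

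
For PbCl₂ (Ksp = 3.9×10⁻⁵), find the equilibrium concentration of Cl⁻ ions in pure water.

PbCl₂(s) ⇌ Pb²⁺(aq) + 2 Cl⁻(aq)
Call the molar solubility s, so that [Pb²⁺] = s and [Cl⁻] = 2s.
Ksp = [Pb²⁺][Cl⁻]^2 = s · (2s)^2 = 4s^3 = 3.9×10⁻⁵
s = 2.1×10⁻² mol/L
[Cl⁻] = 2s = 4.3×10⁻² mol/L

4.3×10⁻² M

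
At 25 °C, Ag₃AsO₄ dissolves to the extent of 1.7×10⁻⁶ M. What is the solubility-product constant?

Ksp = 2.3×10⁻²²

Ag₃AsO₄(s) ⇌ 3 Ag⁺(aq) + AsO₄³⁻(aq)
If s mol/L of Ag₃AsO₄ dissolves, [Ag⁺] = 3s and [AsO₄³⁻] = s.
Ksp = [Ag⁺]^3[AsO₄³⁻] = (3s)^3 · s = 27s^4
Ksp = 27 × (1.7×10⁻⁶)^4 = 2.3×10⁻²²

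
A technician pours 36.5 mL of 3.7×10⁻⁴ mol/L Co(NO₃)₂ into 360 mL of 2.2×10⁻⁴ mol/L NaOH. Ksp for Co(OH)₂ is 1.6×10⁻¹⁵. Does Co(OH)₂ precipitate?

After mixing, V = 36.5 mL + 360 mL = 396.5 mL.
[Co²⁺] = (3.7×10⁻⁴)(36.5)/396.5 = 3.4×10⁻⁵ mol/L
[OH⁻] = (2.2×10⁻⁴)(360)/396.5 = 2.0×10⁻⁴ mol/L
Q = [Co²⁺][OH⁻]^2 = 1.4×10⁻¹²
Since Q (1.4×10⁻¹²) exceeds Ksp (1.6×10⁻¹⁵), Co(OH)₂ will precipitate.

Yes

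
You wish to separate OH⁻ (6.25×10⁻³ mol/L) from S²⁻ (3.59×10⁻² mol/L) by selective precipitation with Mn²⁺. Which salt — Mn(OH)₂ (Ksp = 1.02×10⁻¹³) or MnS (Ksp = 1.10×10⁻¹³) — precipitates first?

Precipitation begins when Q = Ksp.
For Mn(OH)₂: [Mn²⁺] = (Ksp/[OH⁻]^2) = 2.61×10⁻⁹ mol/L
For MnS: [Mn²⁺] = (Ksp/[S²⁻]) = 3.06×10⁻¹² mol/L
The smaller threshold [Mn²⁺] is reached first, so MnS precipitates first.

MnS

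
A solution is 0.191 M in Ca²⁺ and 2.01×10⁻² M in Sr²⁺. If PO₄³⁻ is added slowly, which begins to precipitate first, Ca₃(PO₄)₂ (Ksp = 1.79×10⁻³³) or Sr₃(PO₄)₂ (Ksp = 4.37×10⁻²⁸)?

A salt starts to precipitate once the ion product Q reaches its Ksp.
For Ca₃(PO₄)₂: [PO₄³⁻] = (Ksp/[Ca²⁺]^3)^(1/2) = 5.07×10⁻¹⁶ M
For Sr₃(PO₄)₂: [PO₄³⁻] = (Ksp/[Sr²⁺]^3)^(1/2) = 7.34×10⁻¹² M
Ca₃(PO₄)₂ requires the lower [PO₄³⁻], so it precipitates first.

Ca₃(PO₄)₂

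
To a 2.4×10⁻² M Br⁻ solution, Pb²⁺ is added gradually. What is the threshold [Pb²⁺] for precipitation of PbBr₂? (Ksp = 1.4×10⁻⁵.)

2.4×10⁻² M

Precipitation of each salt begins when its ion product equals Ksp.
PbBr₂(s) ⇌ Pb²⁺(aq) + 2 Br⁻(aq)
Ksp = [Pb²⁺][Br⁻]^2 = [Pb²⁺](2.4×10⁻²)^2
[Pb²⁺] = 1.4×10⁻⁵ / (2.4×10⁻²)^2 = 2.4×10⁻²
[Pb²⁺] = 2.4×10⁻² M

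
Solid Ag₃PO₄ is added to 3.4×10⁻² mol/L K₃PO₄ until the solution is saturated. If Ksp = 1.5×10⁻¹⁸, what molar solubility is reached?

Ag₃PO₄(s) ⇌ 3 Ag⁺(aq) + PO₄³⁻(aq)
With PO₄³⁻ already at 3.4×10⁻² mol/L and s small, take [PO₄³⁻] ≈ 3.4×10⁻² mol/L and [Ag⁺] = 3s.
Ksp = [Ag⁺]^3[PO₄³⁻] = (3s)^3(3.4×10⁻²)
(3s)^3 = 1.5×10⁻¹⁸ / (3.4×10⁻²) = 4.4×10⁻¹⁷
s = 1.2×10⁻⁶ mol/L

1.2×10⁻⁶ M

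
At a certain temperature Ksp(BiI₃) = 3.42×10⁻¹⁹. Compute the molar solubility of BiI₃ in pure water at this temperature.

BiI₃(s) ⇌ Bi³⁺(aq) + 3 I⁻(aq)
With molar solubility s: [Bi³⁺] = s, [I⁻] = 3s.
Ksp = [Bi³⁺][I⁻]^3 = s · (3s)^3 = 27s^4
27s^4 = 3.42×10⁻¹⁹  ⇒  s^4 = 1.27×10⁻²⁰
s = (1.27×10⁻²⁰)^(1/4) = 1.06×10⁻⁵ mol L⁻¹

1.06×10⁻⁵ M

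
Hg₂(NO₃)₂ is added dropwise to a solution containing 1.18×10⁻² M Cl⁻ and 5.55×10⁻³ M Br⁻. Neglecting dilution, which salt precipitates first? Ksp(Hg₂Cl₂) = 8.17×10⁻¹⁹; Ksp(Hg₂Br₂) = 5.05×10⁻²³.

Hg₂Br₂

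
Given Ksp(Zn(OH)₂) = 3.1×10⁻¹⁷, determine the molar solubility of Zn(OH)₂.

2.0×10⁻⁶ M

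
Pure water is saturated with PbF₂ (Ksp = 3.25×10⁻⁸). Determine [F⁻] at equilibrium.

4.02×10⁻³ M

PbF₂(s) ⇌ Pb²⁺(aq) + 2 F⁻(aq)
With molar solubility s: [Pb²⁺] = s, [F⁻] = 2s.
Ksp = [Pb²⁺][F⁻]^2 = s · (2s)^2 = 4s^3 = 3.25×10⁻⁸
s = 2.01×10⁻³ M
[F⁻] = 2s = 4.02×10⁻³ M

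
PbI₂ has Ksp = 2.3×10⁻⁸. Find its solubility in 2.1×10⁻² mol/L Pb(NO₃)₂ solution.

PbI₂(s) ⇌ Pb²⁺(aq) + 2 I⁻(aq)
With Pb²⁺ already at 2.1×10⁻² mol/L and s small, take [Pb²⁺] ≈ 2.1×10⁻² mol/L and [I⁻] = 2s.
Ksp = [Pb²⁺][I⁻]^2 = (2.1×10⁻²)(2s)^2
(2s)^2 = 2.3×10⁻⁸ / (2.1×10⁻²) = 1.1×10⁻⁶
s = 5.2×10⁻⁴ mol/L

5.2×10⁻⁴ M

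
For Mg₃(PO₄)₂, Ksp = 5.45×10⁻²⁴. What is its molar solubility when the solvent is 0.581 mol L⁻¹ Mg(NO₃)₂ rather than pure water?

2.64×10⁻¹² M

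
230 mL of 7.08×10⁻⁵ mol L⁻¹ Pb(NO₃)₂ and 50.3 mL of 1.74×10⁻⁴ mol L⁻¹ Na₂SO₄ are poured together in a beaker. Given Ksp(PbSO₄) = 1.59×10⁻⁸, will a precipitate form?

No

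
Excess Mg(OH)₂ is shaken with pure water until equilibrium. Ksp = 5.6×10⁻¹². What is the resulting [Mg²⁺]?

1.1×10⁻⁴ M

Mg(OH)₂(s) ⇌ Mg²⁺(aq) + 2 OH⁻(aq)
Call the molar solubility s, so that [Mg²⁺] = s and [OH⁻] = 2s.
Ksp = [Mg²⁺][OH⁻]^2 = s · (2s)^2 = 4s^3 = 5.6×10⁻¹²
s = 1.1×10⁻⁴ mol/L
[Mg²⁺] = s = 1.1×10⁻⁴ mol/L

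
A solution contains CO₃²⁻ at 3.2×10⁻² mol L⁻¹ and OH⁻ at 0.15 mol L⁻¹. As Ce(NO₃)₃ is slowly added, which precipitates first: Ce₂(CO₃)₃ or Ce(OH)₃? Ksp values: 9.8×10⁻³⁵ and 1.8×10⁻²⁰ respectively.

Each salt precipitates once Q = Ksp for that salt.
For Ce₂(CO₃)₃: [Ce³⁺] = (Ksp/[CO₃²⁻]^3)^(1/2) = 1.7×10⁻¹⁵ mol L⁻¹
For Ce(OH)₃: [Ce³⁺] = (Ksp/[OH⁻]^3) = 5.3×10⁻¹⁸ mol L⁻¹
The smaller threshold [Ce³⁺] is reached first, so Ce(OH)₃ precipitates first.

Ce(OH)₃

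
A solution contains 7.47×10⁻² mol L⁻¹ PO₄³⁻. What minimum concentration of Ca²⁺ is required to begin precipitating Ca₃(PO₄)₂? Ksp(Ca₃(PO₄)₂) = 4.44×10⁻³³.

9.27×10⁻¹¹ M

A salt starts to precipitate once the ion product Q reaches its Ksp.
Ca₃(PO₄)₂(s) ⇌ 3 Ca²⁺(aq) + 2 PO₄³⁻(aq)
Ksp = [Ca²⁺]^3[PO₄³⁻]^2 = [Ca²⁺]^3(7.47×10⁻²)^2
[Ca²⁺]^3 = 4.44×10⁻³³ / (7.47×10⁻²)^2 = 7.96×10⁻³¹
[Ca²⁺] = 9.27×10⁻¹¹ mol L⁻¹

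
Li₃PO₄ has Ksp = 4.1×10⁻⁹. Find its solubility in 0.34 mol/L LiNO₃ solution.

1.0×10⁻⁷ M

Li₃PO₄(s) ⇌ 3 Li⁺(aq) + PO₄³⁻(aq)
With Li⁺ already at 0.34 mol/L and s small, take [Li⁺] ≈ 0.34 mol/L and [PO₄³⁻] = s.
Ksp = [Li⁺]^3[PO₄³⁻] = (0.34)^3s
s = 4.1×10⁻⁹ / (0.34)^3 = 1.0×10⁻⁷
s = 1.0×10⁻⁷ mol/L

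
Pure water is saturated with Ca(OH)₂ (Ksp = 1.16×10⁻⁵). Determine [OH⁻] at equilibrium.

Ca(OH)₂(s) ⇌ Ca²⁺(aq) + 2 OH⁻(aq)
With molar solubility s: [Ca²⁺] = s, [OH⁻] = 2s.
Ksp = [Ca²⁺][OH⁻]^2 = s · (2s)^2 = 4s^3 = 1.16×10⁻⁵
s = 1.43×10⁻² M
[OH⁻] = 2s = 2.85×10⁻² M

2.85×10⁻² M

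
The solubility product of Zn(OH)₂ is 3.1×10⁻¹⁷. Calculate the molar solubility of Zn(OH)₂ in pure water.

2.0×10⁻⁶ M

Zn(OH)₂(s) ⇌ Zn²⁺(aq) + 2 OH⁻(aq)
If s mol/L of Zn(OH)₂ dissolves, [Zn²⁺] = s and [OH⁻] = 2s.
Ksp = [Zn²⁺][OH⁻]^2 = s · (2s)^2 = 4s^3
4s^3 = 3.1×10⁻¹⁷  ⇒  s^3 = 7.8×10⁻¹⁸
s = (7.8×10⁻¹⁸)^(1/3) = 2.0×10⁻⁶ mol L⁻¹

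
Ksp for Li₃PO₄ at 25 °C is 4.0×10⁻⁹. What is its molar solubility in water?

Li₃PO₄(s) ⇌ 3 Li⁺(aq) + PO₄³⁻(aq)
For each mole of Li₃PO₄ that dissolves per liter, [Li⁺] = 3s and [PO₄³⁻] = s; let s denote this solubility.
Ksp = [Li⁺]^3[PO₄³⁻] = (3s)^3 · s = 27s^4
27s^4 = 4.0×10⁻⁹  ⇒  s^4 = 1.5×10⁻¹⁰
s = (1.5×10⁻¹⁰)^(1/4) = 3.5×10⁻³ M

3.5×10⁻³ M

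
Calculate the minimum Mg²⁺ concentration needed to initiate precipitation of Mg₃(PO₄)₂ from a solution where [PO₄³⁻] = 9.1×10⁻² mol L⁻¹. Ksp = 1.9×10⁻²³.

1.3×10⁻⁷ M

A salt starts to precipitate once the ion product Q reaches its Ksp.
Mg₃(PO₄)₂(s) ⇌ 3 Mg²⁺(aq) + 2 PO₄³⁻(aq)
Ksp = [Mg²⁺]^3[PO₄³⁻]^2 = [Mg²⁺]^3(9.1×10⁻²)^2
[Mg²⁺]^3 = 1.9×10⁻²³ / (9.1×10⁻²)^2 = 2.3×10⁻²¹
[Mg²⁺] = 1.3×10⁻⁷ mol L⁻¹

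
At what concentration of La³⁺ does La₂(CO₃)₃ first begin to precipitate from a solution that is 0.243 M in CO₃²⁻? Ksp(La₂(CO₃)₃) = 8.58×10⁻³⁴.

2.45×10⁻¹⁶ M

Precipitation begins when Q = Ksp.
La₂(CO₃)₃(s) ⇌ 2 La³⁺(aq) + 3 CO₃²⁻(aq)
Ksp = [La³⁺]^2[CO₃²⁻]^3 = [La³⁺]^2(0.243)^3
[La³⁺]^2 = 8.58×10⁻³⁴ / (0.243)^3 = 5.98×10⁻³²
[La³⁺] = 2.45×10⁻¹⁶ M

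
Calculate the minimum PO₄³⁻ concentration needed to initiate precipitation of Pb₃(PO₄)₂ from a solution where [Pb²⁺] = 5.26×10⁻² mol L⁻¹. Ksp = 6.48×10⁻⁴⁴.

2.11×10⁻²⁰ M

A salt starts to precipitate once the ion product Q reaches its Ksp.
Pb₃(PO₄)₂(s) ⇌ 3 Pb²⁺(aq) + 2 PO₄³⁻(aq)
Ksp = [Pb²⁺]^3[PO₄³⁻]^2 = [PO₄³⁻]^2(5.26×10⁻²)^3
[PO₄³⁻]^2 = 6.48×10⁻⁴⁴ / (5.26×10⁻²)^3 = 4.45×10⁻⁴⁰
[PO₄³⁻] = 2.11×10⁻²⁰ mol L⁻¹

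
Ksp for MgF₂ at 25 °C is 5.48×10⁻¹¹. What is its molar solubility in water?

2.39×10⁻⁴ M

MgF₂(s) ⇌ Mg²⁺(aq) + 2 F⁻(aq)
For each mole of MgF₂ that dissolves per liter, [Mg²⁺] = s and [F⁻] = 2s; let s denote this solubility.
Ksp = [Mg²⁺][F⁻]^2 = s · (2s)^2 = 4s^3
4s^3 = 5.48×10⁻¹¹  ⇒  s^3 = 1.37×10⁻¹¹
s = (1.37×10⁻¹¹)^(1/3) = 2.39×10⁻⁴ M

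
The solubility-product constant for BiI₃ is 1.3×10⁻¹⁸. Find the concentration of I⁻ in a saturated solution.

BiI₃(s) ⇌ Bi³⁺(aq) + 3 I⁻(aq)
If s mol/L of BiI₃ dissolves, [Bi³⁺] = s and [I⁻] = 3s.
Ksp = [Bi³⁺][I⁻]^3 = s · (3s)^3 = 27s^4 = 1.3×10⁻¹⁸
s = 1.5×10⁻⁵ mol/L
[I⁻] = 3s = 4.4×10⁻⁵ mol/L

4.4×10⁻⁵ M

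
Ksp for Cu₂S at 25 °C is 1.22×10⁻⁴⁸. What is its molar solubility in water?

Cu₂S(s) ⇌ 2 Cu⁺(aq) + S²⁻(aq)
For each mole of Cu₂S that dissolves per liter, [Cu⁺] = 2s and [S²⁻] = s; let s denote this solubility.
Ksp = [Cu⁺]^2[S²⁻] = (2s)^2 · s = 4s^3
4s^3 = 1.22×10⁻⁴⁸  ⇒  s^3 = 3.05×10⁻⁴⁹
s = (3.05×10⁻⁴⁹)^(1/3) = 6.73×10⁻¹⁷ mol/L

6.73×10⁻¹⁷ M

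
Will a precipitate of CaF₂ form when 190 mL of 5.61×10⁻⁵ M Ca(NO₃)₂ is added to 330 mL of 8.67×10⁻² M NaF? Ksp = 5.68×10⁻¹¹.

Yes

After mixing, V = 190 mL + 330 mL = 520 mL.
[Ca²⁺] = (5.61×10⁻⁵)(190)/520 = 2.05×10⁻⁵ M
[F⁻] = (8.67×10⁻²)(330)/520 = 5.50×10⁻² M
Q = [Ca²⁺][F⁻]^2 = 6.21×10⁻⁸
Since Q (6.21×10⁻⁸) exceeds Ksp (5.68×10⁻¹¹), CaF₂ will precipitate.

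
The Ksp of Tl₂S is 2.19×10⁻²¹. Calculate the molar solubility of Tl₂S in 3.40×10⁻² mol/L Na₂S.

Tl₂S(s) ⇌ 2 Tl⁺(aq) + S²⁻(aq)
S²⁻ is already present at 3.40×10⁻² mol/L. If s mol/L of Tl₂S dissolves, [Tl⁺] = 2s while [S²⁻] ≈ 3.40×10⁻² mol/L.
Ksp = [Tl⁺]^2[S²⁻] = (2s)^2(3.40×10⁻²)
(2s)^2 = 2.19×10⁻²¹ / (3.40×10⁻²) = 6.44×10⁻²⁰
s = 1.27×10⁻¹⁰ mol/L

1.27×10⁻¹⁰ M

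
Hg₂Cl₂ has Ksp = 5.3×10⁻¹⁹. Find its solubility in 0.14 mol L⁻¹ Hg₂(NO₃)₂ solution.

9.7×10⁻¹⁰ M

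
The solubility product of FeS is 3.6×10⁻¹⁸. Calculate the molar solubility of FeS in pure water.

1.9×10⁻⁹ M

FeS(s) ⇌ Fe²⁺(aq) + S²⁻(aq)
For each mole of FeS that dissolves per liter, [Fe²⁺] = s and [S²⁻] = s; let s denote this solubility.
Ksp = [Fe²⁺][S²⁻] = s · s = s^2
s^2 = 3.6×10⁻¹⁸
s = 1.9×10⁻⁹ mol L⁻¹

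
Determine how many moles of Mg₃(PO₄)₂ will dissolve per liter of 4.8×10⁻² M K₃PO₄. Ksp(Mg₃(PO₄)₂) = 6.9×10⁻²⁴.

Mg₃(PO₄)₂(s) ⇌ 3 Mg²⁺(aq) + 2 PO₄³⁻(aq)
With PO₄³⁻ already at 4.8×10⁻² M and s small, take [PO₄³⁻] ≈ 4.8×10⁻² M and [Mg²⁺] = 3s.
Ksp = [Mg²⁺]^3[PO₄³⁻]^2 = (3s)^3(4.8×10⁻²)^2
(3s)^3 = 6.9×10⁻²⁴ / (4.8×10⁻²)^2 = 3.0×10⁻²¹
s = 4.8×10⁻⁸ M

4.8×10⁻⁸ M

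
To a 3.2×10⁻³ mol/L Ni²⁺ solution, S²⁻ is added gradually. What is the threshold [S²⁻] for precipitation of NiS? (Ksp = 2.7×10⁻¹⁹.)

8.4×10⁻¹⁷ M

Precipitation begins when Q = Ksp.
NiS(s) ⇌ Ni²⁺(aq) + S²⁻(aq)
Ksp = [Ni²⁺][S²⁻] = [S²⁻](3.2×10⁻³)
[S²⁻] = 2.7×10⁻¹⁹ / (3.2×10⁻³) = 8.4×10⁻¹⁷
[S²⁻] = 8.4×10⁻¹⁷ mol/L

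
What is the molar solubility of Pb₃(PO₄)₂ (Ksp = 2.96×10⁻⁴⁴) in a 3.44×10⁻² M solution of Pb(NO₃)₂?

1.35×10⁻²⁰ M

Pb₃(PO₄)₂(s) ⇌ 3 Pb²⁺(aq) + 2 PO₄³⁻(aq)
The solution already contains Pb²⁺ at 3.44×10⁻² M. Let s be the molar solubility of Pb₃(PO₄)₂.
[Pb²⁺] ≈ 3.44×10⁻² M (common ion dominates); [PO₄³⁻] = 2s.
Ksp = [Pb²⁺]^3[PO₄³⁻]^2 = (3.44×10⁻²)^3(2s)^2
(2s)^2 = 2.96×10⁻⁴⁴ / (3.44×10⁻²)^3 = 7.27×10⁻⁴⁰
s = 1.35×10⁻²⁰ M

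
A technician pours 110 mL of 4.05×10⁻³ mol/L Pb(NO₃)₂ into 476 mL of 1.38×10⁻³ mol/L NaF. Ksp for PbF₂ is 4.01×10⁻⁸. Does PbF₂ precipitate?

After mixing, V = 110 mL + 476 mL = 586 mL.
[Pb²⁺] = (4.05×10⁻³)(110)/586 = 7.60×10⁻⁴ mol/L
[F⁻] = (1.38×10⁻³)(476)/586 = 1.12×10⁻³ mol/L
Q = [Pb²⁺][F⁻]^2 = 9.55×10⁻¹⁰
Q < Ksp (9.55×10⁻¹⁰ vs 4.01×10⁻⁸); the solution remains unsaturated and no precipitate forms.

No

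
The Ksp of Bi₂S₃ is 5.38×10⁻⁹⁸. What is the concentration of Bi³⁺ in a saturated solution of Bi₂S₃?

Bi₂S₃(s) ⇌ 2 Bi³⁺(aq) + 3 S²⁻(aq)
With molar solubility s: [Bi³⁺] = 2s, [S²⁻] = 3s.
Ksp = [Bi³⁺]^2[S²⁻]^3 = (2s)^2 · (3s)^3 = 108s^5 = 5.38×10⁻⁹⁸
s = 1.38×10⁻²⁰ mol L⁻¹
[Bi³⁺] = 2s = 2.76×10⁻²⁰ mol L⁻¹

2.76×10⁻²⁰ M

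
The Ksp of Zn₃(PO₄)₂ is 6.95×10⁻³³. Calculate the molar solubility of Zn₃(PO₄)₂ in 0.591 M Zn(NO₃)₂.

Zn₃(PO₄)₂(s) ⇌ 3 Zn²⁺(aq) + 2 PO₄³⁻(aq)
With Zn²⁺ already at 0.591 M and s small, take [Zn²⁺] ≈ 0.591 M and [PO₄³⁻] = 2s.
Ksp = [Zn²⁺]^3[PO₄³⁻]^2 = (0.591)^3(2s)^2
(2s)^2 = 6.95×10⁻³³ / (0.591)^3 = 3.37×10⁻³²
s = 9.17×10⁻¹⁷ M

9.17×10⁻¹⁷ M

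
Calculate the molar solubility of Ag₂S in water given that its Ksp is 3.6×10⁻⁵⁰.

Ag₂S(s) ⇌ 2 Ag⁺(aq) + S²⁻(aq)
Let s be the molar solubility. Then [Ag⁺] = 2s and [S²⁻] = s.
Ksp = [Ag⁺]^2[S²⁻] = (2s)^2 · s = 4s^3
4s^3 = 3.6×10⁻⁵⁰  ⇒  s^3 = 9.0×10⁻⁵¹
Taking the 3rd root, s = 2.1×10⁻¹⁷ M.

2.1×10⁻¹⁷ M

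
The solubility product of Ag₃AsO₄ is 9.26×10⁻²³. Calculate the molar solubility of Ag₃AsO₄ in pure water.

1.36×10⁻⁶ M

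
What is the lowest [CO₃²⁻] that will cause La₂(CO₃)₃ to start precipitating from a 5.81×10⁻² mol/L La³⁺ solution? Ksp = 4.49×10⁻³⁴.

A salt starts to precipitate once the ion product Q reaches its Ksp.
La₂(CO₃)₃(s) ⇌ 2 La³⁺(aq) + 3 CO₃²⁻(aq)
Ksp = [La³⁺]^2[CO₃²⁻]^3 = [CO₃²⁻]^3(5.81×10⁻²)^2
[CO₃²⁻]^3 = 4.49×10⁻³⁴ / (5.81×10⁻²)^2 = 1.33×10⁻³¹
[CO₃²⁻] = 5.10×10⁻¹¹ mol/L

5.10×10⁻¹¹ M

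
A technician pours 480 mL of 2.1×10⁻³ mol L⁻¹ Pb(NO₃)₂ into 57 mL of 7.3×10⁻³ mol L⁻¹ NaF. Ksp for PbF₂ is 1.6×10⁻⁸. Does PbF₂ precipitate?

After mixing, V = 480 mL + 57 mL = 537 mL.
[Pb²⁺] = (2.1×10⁻³)(480)/537 = 1.9×10⁻³ mol L⁻¹
[F⁻] = (7.3×10⁻³)(57)/537 = 7.7×10⁻⁴ mol L⁻¹
Q = [Pb²⁺][F⁻]^2 = 1.1×10⁻⁹
Q < Ksp (1.1×10⁻⁹ vs 1.6×10⁻⁸); the solution remains unsaturated and no precipitate forms.

No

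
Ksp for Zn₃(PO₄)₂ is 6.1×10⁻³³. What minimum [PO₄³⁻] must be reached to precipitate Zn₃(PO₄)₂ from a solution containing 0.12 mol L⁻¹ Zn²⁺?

A salt starts to precipitate once the ion product Q reaches its Ksp.
Zn₃(PO₄)₂(s) ⇌ 3 Zn²⁺(aq) + 2 PO₄³⁻(aq)
Ksp = [Zn²⁺]^3[PO₄³⁻]^2 = [PO₄³⁻]^2(0.12)^3
[PO₄³⁻]^2 = 6.1×10⁻³³ / (0.12)^3 = 3.5×10⁻³⁰
[PO₄³⁻] = 1.9×10⁻¹⁵ mol L⁻¹

1.9×10⁻¹⁵ M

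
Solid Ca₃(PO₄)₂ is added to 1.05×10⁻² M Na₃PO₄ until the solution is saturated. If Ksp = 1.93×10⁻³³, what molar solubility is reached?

8.66×10⁻¹¹ M

Ca₃(PO₄)₂(s) ⇌ 3 Ca²⁺(aq) + 2 PO₄³⁻(aq)
With PO₄³⁻ already at 1.05×10⁻² M and s small, take [PO₄³⁻] ≈ 1.05×10⁻² M and [Ca²⁺] = 3s.
Ksp = [Ca²⁺]^3[PO₄³⁻]^2 = (3s)^3(1.05×10⁻²)^2
(3s)^3 = 1.93×10⁻³³ / (1.05×10⁻²)^2 = 1.75×10⁻²⁹
s = 8.66×10⁻¹¹ M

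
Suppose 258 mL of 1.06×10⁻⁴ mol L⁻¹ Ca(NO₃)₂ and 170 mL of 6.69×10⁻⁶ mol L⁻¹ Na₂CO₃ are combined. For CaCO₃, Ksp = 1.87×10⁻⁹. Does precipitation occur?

After mixing, V = 258 mL + 170 mL = 428 mL.
[Ca²⁺] = (1.06×10⁻⁴)(258)/428 = 6.39×10⁻⁵ mol L⁻¹
[CO₃²⁻] = (6.69×10⁻⁶)(170)/428 = 2.66×10⁻⁶ mol L⁻¹
Q = [Ca²⁺][CO₃²⁻] = 1.70×10⁻¹⁰
Since Q (1.70×10⁻¹⁰) is less than Ksp (1.87×10⁻⁹), no CaCO₃ precipitates.

No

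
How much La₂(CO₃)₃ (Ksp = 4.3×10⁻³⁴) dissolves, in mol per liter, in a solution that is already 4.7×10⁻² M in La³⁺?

La₂(CO₃)₃(s) ⇌ 2 La³⁺(aq) + 3 CO₃²⁻(aq)
La³⁺ is already present at 4.7×10⁻² M. If s mol/L of La₂(CO₃)₃ dissolves, [CO₃²⁻] = 3s while [La³⁺] ≈ 4.7×10⁻² M.
Ksp = [La³⁺]^2[CO₃²⁻]^3 = (4.7×10⁻²)^2(3s)^3
(3s)^3 = 4.3×10⁻³⁴ / (4.7×10⁻²)^2 = 1.9×10⁻³¹
s = 1.9×10⁻¹¹ M

1.9×10⁻¹¹ M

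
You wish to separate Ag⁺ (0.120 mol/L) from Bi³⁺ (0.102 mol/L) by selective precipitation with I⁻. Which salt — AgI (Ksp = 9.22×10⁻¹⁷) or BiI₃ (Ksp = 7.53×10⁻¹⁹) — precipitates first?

Precipitation begins when Q = Ksp.
For AgI: [I⁻] = (Ksp/[Ag⁺]) = 7.68×10⁻¹⁶ mol/L
For BiI₃: [I⁻] = (Ksp/[Bi³⁺])^(1/3) = 1.95×10⁻⁶ mol/L
AgI requires the lower [I⁻], so it precipitates first.

AgI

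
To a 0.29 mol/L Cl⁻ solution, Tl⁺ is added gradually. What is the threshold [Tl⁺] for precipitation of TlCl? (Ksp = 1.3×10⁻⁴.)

4.5×10⁻⁴ M

A salt starts to precipitate once the ion product Q reaches its Ksp.
TlCl(s) ⇌ Tl⁺(aq) + Cl⁻(aq)
Ksp = [Tl⁺][Cl⁻] = [Tl⁺](0.29)
[Tl⁺] = 1.3×10⁻⁴ / (0.29) = 4.5×10⁻⁴
[Tl⁺] = 4.5×10⁻⁴ mol/L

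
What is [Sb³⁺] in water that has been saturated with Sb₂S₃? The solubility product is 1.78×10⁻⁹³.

2.21×10⁻¹⁹ M

Sb₂S₃(s) ⇌ 2 Sb³⁺(aq) + 3 S²⁻(aq)
If s mol/L of Sb₂S₃ dissolves, [Sb³⁺] = 2s and [S²⁻] = 3s.
Ksp = [Sb³⁺]^2[S²⁻]^3 = (2s)^2 · (3s)^3 = 108s^5 = 1.78×10⁻⁹³
s = 1.11×10⁻¹⁹ mol L⁻¹
[Sb³⁺] = 2s = 2.21×10⁻¹⁹ mol L⁻¹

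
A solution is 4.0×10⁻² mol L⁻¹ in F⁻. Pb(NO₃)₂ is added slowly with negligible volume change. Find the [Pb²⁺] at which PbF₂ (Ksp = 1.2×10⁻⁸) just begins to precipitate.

Each salt precipitates once Q = Ksp for that salt.
PbF₂(s) ⇌ Pb²⁺(aq) + 2 F⁻(aq)
Ksp = [Pb²⁺][F⁻]^2 = [Pb²⁺](4.0×10⁻²)^2
[Pb²⁺] = 1.2×10⁻⁸ / (4.0×10⁻²)^2 = 7.5×10⁻⁶
[Pb²⁺] = 7.5×10⁻⁶ mol L⁻¹

7.5×10⁻⁶ M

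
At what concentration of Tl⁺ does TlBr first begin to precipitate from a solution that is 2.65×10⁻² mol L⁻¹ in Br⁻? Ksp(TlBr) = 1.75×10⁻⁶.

6.60×10⁻⁵ M

Each salt precipitates once Q = Ksp for that salt.
TlBr(s) ⇌ Tl⁺(aq) + Br⁻(aq)
Ksp = [Tl⁺][Br⁻] = [Tl⁺](2.65×10⁻²)
[Tl⁺] = 1.75×10⁻⁶ / (2.65×10⁻²) = 6.60×10⁻⁵
[Tl⁺] = 6.60×10⁻⁵ mol L⁻¹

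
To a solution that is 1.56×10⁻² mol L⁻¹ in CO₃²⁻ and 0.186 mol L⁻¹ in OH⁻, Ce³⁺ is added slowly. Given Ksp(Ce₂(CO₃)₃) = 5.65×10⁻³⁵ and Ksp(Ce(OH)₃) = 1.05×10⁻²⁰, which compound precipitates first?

Ce(OH)₃

A salt starts to precipitate once the ion product Q reaches its Ksp.
For Ce₂(CO₃)₃: [Ce³⁺] = (Ksp/[CO₃²⁻]^3)^(1/2) = 3.86×10⁻¹⁵ mol L⁻¹
For Ce(OH)₃: [Ce³⁺] = (Ksp/[OH⁻]^3) = 1.63×10⁻¹⁸ mol L⁻¹
Since Ce(OH)₃ needs less Ce³⁺ to reach saturation, it precipitates first.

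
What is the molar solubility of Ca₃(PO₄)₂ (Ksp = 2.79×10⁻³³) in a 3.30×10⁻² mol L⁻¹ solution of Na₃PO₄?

4.56×10⁻¹¹ M

Ca₃(PO₄)₂(s) ⇌ 3 Ca²⁺(aq) + 2 PO₄³⁻(aq)
With PO₄³⁻ already at 3.30×10⁻² mol L⁻¹ and s small, take [PO₄³⁻] ≈ 3.30×10⁻² mol L⁻¹ and [Ca²⁺] = 3s.
Ksp = [Ca²⁺]^3[PO₄³⁻]^2 = (3s)^3(3.30×10⁻²)^2
(3s)^3 = 2.79×10⁻³³ / (3.30×10⁻²)^2 = 2.56×10⁻³⁰
s = 4.56×10⁻¹¹ mol L⁻¹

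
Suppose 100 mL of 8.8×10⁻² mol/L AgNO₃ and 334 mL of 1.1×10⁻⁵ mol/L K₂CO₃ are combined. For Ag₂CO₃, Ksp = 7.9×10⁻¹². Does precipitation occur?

Yes

Total volume after mixing = 100 + 334 = 434 mL.
[Ag⁺] = (8.8×10⁻²)(100)/434 = 2.0×10⁻² mol/L
[CO₃²⁻] = (1.1×10⁻⁵)(334)/434 = 8.5×10⁻⁶ mol/L
Q = [Ag⁺]^2[CO₃²⁻] = 3.5×10⁻⁹
Because Q > Ksp (3.5×10⁻⁹ vs 7.9×10⁻¹²), a precipitate of Ag₂CO₃ forms.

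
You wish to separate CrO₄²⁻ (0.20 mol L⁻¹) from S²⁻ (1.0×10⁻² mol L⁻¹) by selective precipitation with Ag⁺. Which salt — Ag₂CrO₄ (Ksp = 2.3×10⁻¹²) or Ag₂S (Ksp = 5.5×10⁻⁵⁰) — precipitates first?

Ag₂S

Each salt precipitates once Q = Ksp for that salt.
For Ag₂CrO₄: [Ag⁺] = (Ksp/[CrO₄²⁻])^(1/2) = 3.4×10⁻⁶ mol L⁻¹
For Ag₂S: [Ag⁺] = (Ksp/[S²⁻])^(1/2) = 2.3×10⁻²⁴ mol L⁻¹
The smaller threshold [Ag⁺] is reached first, so Ag₂S precipitates first.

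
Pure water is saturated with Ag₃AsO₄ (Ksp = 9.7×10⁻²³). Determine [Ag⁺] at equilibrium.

Ag₃AsO₄(s) ⇌ 3 Ag⁺(aq) + AsO₄³⁻(aq)
With molar solubility s: [Ag⁺] = 3s, [AsO₄³⁻] = s.
Ksp = [Ag⁺]^3[AsO₄³⁻] = (3s)^3 · s = 27s^4 = 9.7×10⁻²³
s = 1.4×10⁻⁶ mol L⁻¹
[Ag⁺] = 3s = 4.1×10⁻⁶ mol L⁻¹

4.1×10⁻⁶ M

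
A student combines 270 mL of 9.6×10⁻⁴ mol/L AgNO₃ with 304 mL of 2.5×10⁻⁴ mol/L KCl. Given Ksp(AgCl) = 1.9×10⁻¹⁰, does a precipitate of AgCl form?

Yes

Total volume after mixing = 270 + 304 = 574 mL.
[Ag⁺] = (9.6×10⁻⁴)(270)/574 = 4.5×10⁻⁴ mol/L
[Cl⁻] = (2.5×10⁻⁴)(304)/574 = 1.3×10⁻⁴ mol/L
Q = [Ag⁺][Cl⁻] = 6.0×10⁻⁸
Since Q (6.0×10⁻⁸) exceeds Ksp (1.9×10⁻¹⁰), AgCl will precipitate.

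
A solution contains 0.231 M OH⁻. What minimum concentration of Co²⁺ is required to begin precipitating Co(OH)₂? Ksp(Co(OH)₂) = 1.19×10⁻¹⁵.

Precipitation begins when Q = Ksp.
Co(OH)₂(s) ⇌ Co²⁺(aq) + 2 OH⁻(aq)
Ksp = [Co²⁺][OH⁻]^2 = [Co²⁺](0.231)^2
[Co²⁺] = 1.19×10⁻¹⁵ / (0.231)^2 = 2.23×10⁻¹⁴
[Co²⁺] = 2.23×10⁻¹⁴ M

2.23×10⁻¹⁴ M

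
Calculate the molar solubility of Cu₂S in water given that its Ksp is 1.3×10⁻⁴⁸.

6.9×10⁻¹⁷ M

Cu₂S(s) ⇌ 2 Cu⁺(aq) + S²⁻(aq)
With molar solubility s: [Cu⁺] = 2s, [S²⁻] = s.
Ksp = [Cu⁺]^2[S²⁻] = (2s)^2 · s = 4s^3
4s^3 = 1.3×10⁻⁴⁸  ⇒  s^3 = 3.3×10⁻⁴⁹
s = (3.3×10⁻⁴⁹)^(1/3) = 6.9×10⁻¹⁷ mol/L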